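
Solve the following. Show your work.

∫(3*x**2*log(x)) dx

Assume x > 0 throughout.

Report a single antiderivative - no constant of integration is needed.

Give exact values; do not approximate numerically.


Step 1. Integrate ∫(3*x**2*log(x)) dx by parts with u = log(x), dv = (3*x**2) dx, so v = x**3 [assuming x > 0]: now x**3*log(x) + ∫(-x**2) dx.
Step 2. Evaluate the standard form: now x**3*log(x) - x**3/3.
Answer: x**3*log(x) - x**3/3.


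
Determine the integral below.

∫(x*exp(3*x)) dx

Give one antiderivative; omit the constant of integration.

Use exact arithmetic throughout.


Answer: x*exp(3*x)/3 - exp(3*x)/9.


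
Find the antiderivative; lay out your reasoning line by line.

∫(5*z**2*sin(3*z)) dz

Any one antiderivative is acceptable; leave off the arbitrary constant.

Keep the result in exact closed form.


Step 1. Integrate ∫(5*z**2*sin(3*z)) dz by parts with u = z**2, dv = (5*sin(3*z)) dz, so v = -5*cos(3*z)/3: now -5*z**2*cos(3*z)/3 + ∫(10*z*cos(3*z)/3) dz.
Step 2. Integrate ∫(10*z*cos(3*z)/3) dz by parts with u = z, dv = (10*cos(3*z)/3) dz, so v = 10*sin(3*z)/9: now -5*z**2*cos(3*z)/3 + 10*z*sin(3*z)/9 + ∫(-10*sin(3*z)/9) dz.
Step 3. Evaluate the standard form: now -5*z**2*cos(3*z)/3 + 10*z*sin(3*z)/9 + 10*cos(3*z)/27.
Answer: -5*z**2*cos(3*z)/3 + 10*z*sin(3*z)/9 + 10*cos(3*z)/27.


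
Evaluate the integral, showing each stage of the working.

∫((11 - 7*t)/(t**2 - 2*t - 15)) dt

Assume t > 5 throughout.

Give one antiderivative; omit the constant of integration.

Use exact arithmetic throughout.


Step 1. Decompose ∫((11 - 7*t)/(t**2 - 2*t - 15)) dt by partial fractions, (11 - 7*t)/(t**2 - 2*t - 15) = -4/(t + 3) - 3/(t - 5): now ∫(-3/(t - 5)) dt + ∫(-4/(t + 3)) dt.
Step 2. Evaluate the standard form [assuming t > -3]: now -4*log(t + 3) + ∫(-3/(t - 5)) dt.
Step 3. Evaluate the standard form [assuming t > 5]: now -3*log(t - 5) - 4*log(t + 3).
Answer: -3*log(t - 5) - 4*log(t + 3).


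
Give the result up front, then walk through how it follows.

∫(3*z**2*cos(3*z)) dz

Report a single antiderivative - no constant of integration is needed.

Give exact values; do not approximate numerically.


The answer is z**2*sin(3*z) + 2*z*cos(3*z)/3 - 2*sin(3*z)/9.
Step 1. Integrate ∫(3*z**2*cos(3*z)) dz by parts with u = z**2, dv = (3*cos(3*z)) dz, so v = sin(3*z): now z**2*sin(3*z) + ∫(-2*z*sin(3*z)) dz.
Step 2. Integrate ∫(-2*z*sin(3*z)) dz by parts with u = z, dv = (-2*sin(3*z)) dz, so v = 2*cos(3*z)/3: now z**2*sin(3*z) + 2*z*cos(3*z)/3 + ∫(-2*cos(3*z)/3) dz.
Step 3. Evaluate the standard form: now z**2*sin(3*z) + 2*z*cos(3*z)/3 - 2*sin(3*z)/9.
Answer: z**2*sin(3*z) + 2*z*cos(3*z)/3 - 2*sin(3*z)/9.


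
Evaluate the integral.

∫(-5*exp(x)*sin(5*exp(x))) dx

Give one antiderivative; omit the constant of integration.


Answer: cos(5*exp(x)).


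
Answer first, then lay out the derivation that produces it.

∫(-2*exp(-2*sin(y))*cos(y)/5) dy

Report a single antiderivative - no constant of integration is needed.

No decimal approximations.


The answer is exp(-2*sin(y))/5.
Step 1. Substitute u = sin(y), turning ∫(-2*exp(-2*sin(y))*cos(y)/5) dy into ∫(-2*exp(-2*u)/5) du: now ∫(-2*exp(-2*u)/5) du.
Step 2. Evaluate the standard form: now exp(-2*u)/5.
Step 3. Substitute back u = sin(y): now exp(-2*sin(y))/5.
Answer: exp(-2*sin(y))/5.


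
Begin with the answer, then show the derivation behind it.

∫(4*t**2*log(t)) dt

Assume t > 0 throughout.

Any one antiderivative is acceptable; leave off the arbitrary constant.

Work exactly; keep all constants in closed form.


The answer is 4*t**3*log(t)/3 - 4*t**3/9.
Step 1. Integrate ∫(4*t**2*log(t)) dt by parts with u = log(t), dv = (4*t**2) dt, so v = 4*t**3/3 [assuming t > 0]: now 4*t**3*log(t)/3 + ∫(-4*t**2/3) dt.
Step 2. Evaluate the standard form: now 4*t**3*log(t)/3 - 4*t**3/9.
Answer: 4*t**3*log(t)/3 - 4*t**3/9.


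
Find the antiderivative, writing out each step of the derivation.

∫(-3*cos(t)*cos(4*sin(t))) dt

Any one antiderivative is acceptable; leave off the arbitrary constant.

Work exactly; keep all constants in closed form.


Step 1. Substitute u = sin(t), turning ∫(-3*cos(t)*cos(4*sin(t))) dt into ∫(-3*cos(4*u)) du: now ∫(-3*cos(4*u)) du.
Step 2. Evaluate the standard form: now -3*sin(4*u)/4.
Step 3. Substitute back u = sin(t): now -3*sin(4*sin(t))/4.
Answer: -3*sin(4*sin(t))/4.


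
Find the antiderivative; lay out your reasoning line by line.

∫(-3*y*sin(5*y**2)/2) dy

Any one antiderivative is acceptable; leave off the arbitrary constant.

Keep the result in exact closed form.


Step 1. Substitute u = y**2, turning ∫(-3*y*sin(5*y**2)/2) dy into ∫(-3*sin(5*u)/4) du: now ∫(-3*sin(5*u)/4) du.
Step 2. Evaluate the standard form: now 3*cos(5*u)/20.
Step 3. Substitute back u = y**2: now 3*cos(5*y**2)/20.
Answer: 3*cos(5*y**2)/20.


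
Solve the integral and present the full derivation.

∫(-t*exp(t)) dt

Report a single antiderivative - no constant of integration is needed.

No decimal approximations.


Step 1. Integrate ∫(-t*exp(t)) dt by parts with u = t, dv = (-exp(t)) dt, so v = -exp(t): now -t*exp(t) + ∫(exp(t)) dt.
Step 2. Evaluate the standard form: now -t*exp(t) + exp(t).
Answer: -t*exp(t) + exp(t).


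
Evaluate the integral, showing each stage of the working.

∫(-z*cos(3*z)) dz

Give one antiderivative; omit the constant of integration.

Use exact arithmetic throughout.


Step 1. Integrate ∫(-z*cos(3*z)) dz by parts with u = z, dv = (-cos(3*z)) dz, so v = -sin(3*z)/3: now -z*sin(3*z)/3 + ∫(sin(3*z)/3) dz.
Step 2. Evaluate the standard form: now -z*sin(3*z)/3 - cos(3*z)/9.
Answer: -z*sin(3*z)/3 - cos(3*z)/9.


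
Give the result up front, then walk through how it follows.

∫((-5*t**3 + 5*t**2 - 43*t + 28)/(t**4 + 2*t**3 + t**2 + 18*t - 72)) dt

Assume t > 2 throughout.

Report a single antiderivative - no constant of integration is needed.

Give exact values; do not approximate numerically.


The answer is -log(t - 2) - 4*log(t + 4) + atan(t/3)/3.
Step 1. Decompose ∫((-5*t**3 + 5*t**2 - 43*t + 28)/(t**4 + 2*t**3 + t**2 + 18*t - 72)) dt by partial fractions, (-5*t**3 + 5*t**2 - 43*t + 28)/(t**4 + 2*t**3 + t**2 + 18*t - 72) = 1/(t**2 + 9) - 4/(t + 4) - 1/(t - 2): now ∫(-1/(t - 2)) dt + ∫(-4/(t + 4)) dt + ∫(1/(t**2 + 9)) dt.
Step 2. Evaluate the standard form [assuming t > 2]: now -log(t - 2) + ∫(-4/(t + 4)) dt + ∫(1/(t**2 + 9)) dt.
Step 3. Evaluate the standard form [assuming t > -4]: now -log(t - 2) - 4*log(t + 4) + ∫(1/(t**2 + 9)) dt.
Step 4. Evaluate the standard form: now -log(t - 2) - 4*log(t + 4) + atan(t/3)/3.
Answer: -log(t - 2) - 4*log(t + 4) + atan(t/3)/3.


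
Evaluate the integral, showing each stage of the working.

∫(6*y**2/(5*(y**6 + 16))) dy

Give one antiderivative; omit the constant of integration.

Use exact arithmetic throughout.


Step 1. Substitute u = y**3, turning ∫(6*y**2/(5*(y**6 + 16))) dy into ∫(2/(5*(u**2 + 16))) du: now ∫(2/(5*(u**2 + 16))) du.
Step 2. Evaluate the standard form: now atan(u/4)/10.
Step 3. Substitute back u = y**3: now atan(y**3/4)/10.
Answer: atan(y**3/4)/10.


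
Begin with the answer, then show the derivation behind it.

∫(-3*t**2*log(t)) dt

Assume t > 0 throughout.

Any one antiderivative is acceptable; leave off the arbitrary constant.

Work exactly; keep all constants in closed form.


The answer is -t**3*log(t) + t**3/3.
Step 1. Integrate ∫(-3*t**2*log(t)) dt by parts with u = log(t), dv = (-3*t**2) dt, so v = -t**3 [assuming t > 0]: now -t**3*log(t) + ∫(t**2) dt.
Step 2. Evaluate the standard form: now -t**3*log(t) + t**3/3.
Answer: -t**3*log(t) + t**3/3.


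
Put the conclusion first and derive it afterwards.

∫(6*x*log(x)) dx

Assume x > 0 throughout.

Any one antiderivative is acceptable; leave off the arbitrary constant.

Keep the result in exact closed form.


The answer is 3*x**2*log(x) - 3*x**2/2.
Step 1. Integrate ∫(6*x*log(x)) dx by parts with u = log(x), dv = (6*x) dx, so v = 3*x**2 [assuming x > 0]: now 3*x**2*log(x) + ∫(-3*x) dx.
Step 2. Evaluate the standard form: now 3*x**2*log(x) - 3*x**2/2.
Answer: 3*x**2*log(x) - 3*x**2/2.


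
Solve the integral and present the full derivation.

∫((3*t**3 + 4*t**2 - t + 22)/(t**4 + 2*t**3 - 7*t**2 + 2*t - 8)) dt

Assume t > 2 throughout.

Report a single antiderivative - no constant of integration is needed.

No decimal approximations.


Step 1. Decompose ∫((3*t**3 + 4*t**2 - t + 22)/(t**4 + 2*t**3 - 7*t**2 + 2*t - 8)) dt by partial fractions, (3*t**3 + 4*t**2 - t + 22)/(t**4 + 2*t**3 - 7*t**2 + 2*t - 8) = -2/(t**2 + 1) + 1/(t + 4) + 2/(t - 2): now ∫(2/(t - 2)) dt + ∫(1/(t + 4)) dt + ∫(-2/(t**2 + 1)) dt.
Step 2. Evaluate the standard form [assuming t > 2]: now 2*log(t - 2) + ∫(1/(t + 4)) dt + ∫(-2/(t**2 + 1)) dt.
Step 3. Evaluate the standard form [assuming t > -4]: now 2*log(t - 2) + log(t + 4) + ∫(-2/(t**2 + 1)) dt.
Step 4. Evaluate the standard form: now 2*log(t - 2) + log(t + 4) - 2*atan(t).
Answer: 2*log(t - 2) + log(t + 4) - 2*atan(t).


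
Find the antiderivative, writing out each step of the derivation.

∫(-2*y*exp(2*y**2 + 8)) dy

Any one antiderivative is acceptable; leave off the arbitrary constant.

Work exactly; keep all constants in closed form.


Step 1. Substitute u = y**2 + 4, turning ∫(-2*y*exp(2*y**2 + 8)) dy into ∫(-exp(2*u)) du: now ∫(-exp(2*u)) du.
Step 2. Evaluate the standard form: now -exp(2*u)/2.
Step 3. Substitute back u = y**2 + 4: now -exp(2*y**2 + 8)/2.
Answer: -exp(2*y**2 + 8)/2.


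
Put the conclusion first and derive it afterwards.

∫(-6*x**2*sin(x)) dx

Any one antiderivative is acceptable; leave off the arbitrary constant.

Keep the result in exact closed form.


The answer is 6*x**2*cos(x) - 12*x*sin(x) - 12*cos(x).
Step 1. Integrate ∫(-6*x**2*sin(x)) dx by parts with u = x**2, dv = (-6*sin(x)) dx, so v = 6*cos(x): now 6*x**2*cos(x) + ∫(-12*x*cos(x)) dx.
Step 2. Integrate ∫(-12*x*cos(x)) dx by parts with u = x, dv = (-12*cos(x)) dx, so v = -12*sin(x): now 6*x**2*cos(x) - 12*x*sin(x) + ∫(12*sin(x)) dx.
Step 3. Evaluate the standard form: now 6*x**2*cos(x) - 12*x*sin(x) - 12*cos(x).
Answer: 6*x**2*cos(x) - 12*x*sin(x) - 12*cos(x).


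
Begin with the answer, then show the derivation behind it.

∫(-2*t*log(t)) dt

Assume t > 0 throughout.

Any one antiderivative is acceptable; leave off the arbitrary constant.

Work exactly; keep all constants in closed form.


The answer is -t**2*log(t) + t**2/2.
Step 1. Integrate ∫(-2*t*log(t)) dt by parts with u = log(t), dv = (-2*t) dt, so v = -t**2 [assuming t > 0]: now -t**2*log(t) + ∫(t) dt.
Step 2. Evaluate the standard form: now -t**2*log(t) + t**2/2.
Answer: -t**2*log(t) + t**2/2.


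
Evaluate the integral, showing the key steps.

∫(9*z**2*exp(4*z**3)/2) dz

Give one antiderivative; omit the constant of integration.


Step 1. Substitute u = z**3, turning ∫(9*z**2*exp(4*z**3)/2) dz into ∫(3*exp(4*u)/2) du: now ∫(3*exp(4*u)/2) du.
Step 2. Evaluate the standard form: now 3*exp(4*u)/8.
Step 3. Substitute back u = z**3: now 3*exp(4*z**3)/8.
Answer: 3*exp(4*z**3)/8.


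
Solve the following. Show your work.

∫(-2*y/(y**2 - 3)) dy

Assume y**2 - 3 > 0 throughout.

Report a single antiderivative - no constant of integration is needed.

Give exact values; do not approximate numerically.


Step 1. Substitute u = y**2 - 3, turning ∫(-2*y/(y**2 - 3)) dy into ∫(-1/u) du: now ∫(-1/u) du.
Step 2. Evaluate the standard form [assuming u > 0]: now -log(u).
Step 3. Substitute back u = y**2 - 3: now -log(y**2 - 3).
Answer: -log(y**2 - 3).


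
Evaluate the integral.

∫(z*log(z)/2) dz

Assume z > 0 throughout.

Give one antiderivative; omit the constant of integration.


Answer: z**2*log(z)/4 - z**2/8.


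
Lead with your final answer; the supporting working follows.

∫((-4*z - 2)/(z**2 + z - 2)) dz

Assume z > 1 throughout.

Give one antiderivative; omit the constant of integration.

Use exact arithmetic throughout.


The answer is -2*log(z - 1) - 2*log(z + 2).
Step 1. Decompose ∫((-4*z - 2)/(z**2 + z - 2)) dz by partial fractions, (-4*z - 2)/(z**2 + z - 2) = -2/(z + 2) - 2/(z - 1): now ∫(-2/(z - 1)) dz + ∫(-2/(z + 2)) dz.
Step 2. Evaluate the standard form [assuming z > 1]: now -2*log(z - 1) + ∫(-2/(z + 2)) dz.
Step 3. Evaluate the standard form [assuming z > -2]: now -2*log(z - 1) - 2*log(z + 2).
Answer: -2*log(z - 1) - 2*log(z + 2).


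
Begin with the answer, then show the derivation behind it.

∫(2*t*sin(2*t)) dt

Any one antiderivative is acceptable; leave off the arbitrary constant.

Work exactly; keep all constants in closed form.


The answer is -t*cos(2*t) + sin(2*t)/2.
Step 1. Integrate ∫(2*t*sin(2*t)) dt by parts with u = t, dv = (2*sin(2*t)) dt, so v = -cos(2*t): now -t*cos(2*t) + ∫(cos(2*t)) dt.
Step 2. Evaluate the standard form: now -t*cos(2*t) + sin(2*t)/2.
Answer: -t*cos(2*t) + sin(2*t)/2.


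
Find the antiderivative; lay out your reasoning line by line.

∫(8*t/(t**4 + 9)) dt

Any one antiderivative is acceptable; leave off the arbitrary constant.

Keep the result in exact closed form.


Step 1. Substitute u = t**2, turning ∫(8*t/(t**4 + 9)) dt into ∫(4/(u**2 + 9)) du: now ∫(4/(u**2 + 9)) du.
Step 2. Evaluate the standard form: now 4*atan(u/3)/3.
Step 3. Substitute back u = t**2: now 4*atan(t**2/3)/3.
Answer: 4*atan(t**2/3)/3.


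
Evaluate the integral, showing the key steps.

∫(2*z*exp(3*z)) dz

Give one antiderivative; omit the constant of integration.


Step 1. Integrate ∫(2*z*exp(3*z)) dz by parts with u = z, dv = (2*exp(3*z)) dz, so v = 2*exp(3*z)/3: now 2*z*exp(3*z)/3 + ∫(-2*exp(3*z)/3) dz.
Step 2. Evaluate the standard form: now 2*z*exp(3*z)/3 - 2*exp(3*z)/9.
Answer: 2*z*exp(3*z)/3 - 2*exp(3*z)/9.


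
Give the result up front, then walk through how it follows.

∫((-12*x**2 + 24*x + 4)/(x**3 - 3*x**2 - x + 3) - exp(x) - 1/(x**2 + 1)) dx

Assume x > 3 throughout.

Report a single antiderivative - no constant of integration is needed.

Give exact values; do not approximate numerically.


The answer is -exp(x) - 4*log(x - 3) - 4*log(x - 1) - 4*log(x + 1) - atan(x).
Step 1. Rewrite: now ∫((-12*x**2 + 24*x + 4)/(x**3 - 3*x**2 - x + 3)) dx + ∫(-1/(x**2 + 1)) dx + ∫(-exp(x)) dx.
Step 2. Evaluate the standard form: now -atan(x) + ∫((-12*x**2 + 24*x + 4)/(x**3 - 3*x**2 - x + 3)) dx + ∫(-exp(x)) dx.
Step 3. Decompose ∫((-12*x**2 + 24*x + 4)/(x**3 - 3*x**2 - x + 3)) dx by partial fractions, (-12*x**2 + 24*x + 4)/(x**3 - 3*x**2 - x + 3) = -4/(x + 1) - 4/(x - 1) - 4/(x - 3): now -atan(x) + ∫(-4/(x - 3)) dx + ∫(-4/(x - 1)) dx + ∫(-4/(x + 1)) dx + ∫(-exp(x)) dx.
Step 4. Evaluate the standard form [assuming x > 3]: now -4*log(x - 3) - atan(x) + ∫(-4/(x - 1)) dx + ∫(-4/(x + 1)) dx + ∫(-exp(x)) dx.
Step 5. Evaluate the standard form [assuming x > -1]: now -4*log(x - 3) - 4*log(x + 1) - atan(x) + ∫(-4/(x - 1)) dx + ∫(-exp(x)) dx.
Step 6. Evaluate the standard form [assuming x > 1]: now -4*log(x - 3) - 4*log(x - 1) - 4*log(x + 1) - atan(x) + ∫(-exp(x)) dx.
Step 7. Evaluate the standard form: now -exp(x) - 4*log(x - 3) - 4*log(x - 1) - 4*log(x + 1) - atan(x).
Answer: -exp(x) - 4*log(x - 3) - 4*log(x - 1) - 4*log(x + 1) - atan(x).


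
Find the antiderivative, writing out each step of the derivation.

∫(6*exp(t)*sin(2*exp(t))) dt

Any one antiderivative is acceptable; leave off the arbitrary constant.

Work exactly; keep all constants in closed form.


Step 1. Substitute u = exp(t), turning ∫(6*exp(t)*sin(2*exp(t))) dt into ∫(6*sin(2*u)) du: now ∫(6*sin(2*u)) du.
Step 2. Evaluate the standard form: now -3*cos(2*u).
Step 3. Substitute back u = exp(t): now -3*cos(2*exp(t)).
Answer: -3*cos(2*exp(t)).


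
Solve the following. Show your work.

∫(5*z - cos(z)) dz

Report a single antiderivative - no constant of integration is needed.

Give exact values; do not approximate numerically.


Step 1. Rewrite: now ∫(5*z) dz + ∫(-cos(z)) dz.
Step 2. Evaluate the standard form: now -sin(z) + ∫(5*z) dz.
Step 3. Evaluate the standard form: now 5*z**2/2 - sin(z).
Answer: 5*z**2/2 - sin(z).


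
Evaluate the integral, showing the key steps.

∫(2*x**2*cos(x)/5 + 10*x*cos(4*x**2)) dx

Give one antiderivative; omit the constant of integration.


Step 1. Rewrite: now ∫(10*x*cos(4*x**2)) dx + ∫(2*x**2*cos(x)/5) dx.
Step 2. Substitute u = x**2, turning ∫(10*x*cos(4*x**2)) dx into ∫(5*cos(4*u)) du: now ∫(2*x**2*cos(x)/5) dx + ∫(5*cos(4*u)) du.
Step 3. Evaluate the standard form: now 5*sin(4*u)/4 + ∫(2*x**2*cos(x)/5) dx.
Step 4. Substitute back u = x**2: now 5*sin(4*x**2)/4 + ∫(2*x**2*cos(x)/5) dx.
Step 5. Integrate ∫(2*x**2*cos(x)/5) dx by parts with u = x**2, dv = (2*cos(x)/5) dx, so v = 2*sin(x)/5: now 2*x**2*sin(x)/5 + 5*sin(4*x**2)/4 + ∫(-4*x*sin(x)/5) dx.
Step 6. Integrate ∫(-4*x*sin(x)/5) dx by parts with u = x, dv = (-4*sin(x)/5) dx, so v = 4*cos(x)/5: now 2*x**2*sin(x)/5 + 4*x*cos(x)/5 + 5*sin(4*x**2)/4 + ∫(-4*cos(x)/5) dx.
Step 7. Evaluate the standard form: now 2*x**2*sin(x)/5 + 4*x*cos(x)/5 - 4*sin(x)/5 + 5*sin(4*x**2)/4.
Answer: 2*x**2*sin(x)/5 + 4*x*cos(x)/5 - 4*sin(x)/5 + 5*sin(4*x**2)/4.


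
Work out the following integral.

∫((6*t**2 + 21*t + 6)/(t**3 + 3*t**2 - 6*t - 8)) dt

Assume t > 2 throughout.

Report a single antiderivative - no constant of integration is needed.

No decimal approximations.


Answer: 4*log(t - 2) + log(t + 1) + log(t + 4).


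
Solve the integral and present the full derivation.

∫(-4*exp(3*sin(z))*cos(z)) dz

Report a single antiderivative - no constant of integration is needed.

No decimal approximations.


Step 1. Substitute u = sin(z), turning ∫(-4*exp(3*sin(z))*cos(z)) dz into ∫(-4*exp(3*u)) du: now ∫(-4*exp(3*u)) du.
Step 2. Evaluate the standard form: now -4*exp(3*u)/3.
Step 3. Substitute back u = sin(z): now -4*exp(3*sin(z))/3.
Answer: -4*exp(3*sin(z))/3.


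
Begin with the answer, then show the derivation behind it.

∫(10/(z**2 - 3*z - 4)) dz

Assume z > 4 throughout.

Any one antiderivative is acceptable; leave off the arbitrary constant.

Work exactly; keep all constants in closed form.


The answer is 2*log(z - 4) - 2*log(z + 1).
Step 1. Decompose ∫(10/(z**2 - 3*z - 4)) dz by partial fractions, 10/(z**2 - 3*z - 4) = -2/(z + 1) + 2/(z - 4): now ∫(2/(z - 4)) dz + ∫(-2/(z + 1)) dz.
Step 2. Evaluate the standard form [assuming z > 4]: now 2*log(z - 4) + ∫(-2/(z + 1)) dz.
Step 3. Evaluate the standard form [assuming z > -1]: now 2*log(z - 4) - 2*log(z + 1).
Answer: 2*log(z - 4) - 2*log(z + 1).


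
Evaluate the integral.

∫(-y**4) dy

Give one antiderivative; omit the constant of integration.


Answer: -y**5/5.


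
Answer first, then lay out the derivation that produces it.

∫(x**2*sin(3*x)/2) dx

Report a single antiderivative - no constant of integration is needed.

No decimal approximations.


The answer is -x**2*cos(3*x)/6 + x*sin(3*x)/9 + cos(3*x)/27.
Step 1. Integrate ∫(x**2*sin(3*x)/2) dx by parts with u = x**2, dv = (sin(3*x)/2) dx, so v = -cos(3*x)/6: now -x**2*cos(3*x)/6 + ∫(x*cos(3*x)/3) dx.
Step 2. Integrate ∫(x*cos(3*x)/3) dx by parts with u = x, dv = (cos(3*x)/3) dx, so v = sin(3*x)/9: now -x**2*cos(3*x)/6 + x*sin(3*x)/9 + ∫(-sin(3*x)/9) dx.
Step 3. Evaluate the standard form: now -x**2*cos(3*x)/6 + x*sin(3*x)/9 + cos(3*x)/27.
Answer: -x**2*cos(3*x)/6 + x*sin(3*x)/9 + cos(3*x)/27.


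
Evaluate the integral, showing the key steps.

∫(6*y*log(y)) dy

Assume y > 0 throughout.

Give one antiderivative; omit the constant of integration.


Step 1. Integrate ∫(6*y*log(y)) dy by parts with u = log(y), dv = (6*y) dy, so v = 3*y**2 [assuming y > 0]: now 3*y**2*log(y) + ∫(-3*y) dy.
Step 2. Evaluate the standard form: now 3*y**2*log(y) - 3*y**2/2.
Answer: 3*y**2*log(y) - 3*y**2/2.


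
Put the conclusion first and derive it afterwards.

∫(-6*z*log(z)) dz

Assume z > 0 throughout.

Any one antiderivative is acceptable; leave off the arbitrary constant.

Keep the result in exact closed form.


The answer is -3*z**2*log(z) + 3*z**2/2.
Step 1. Integrate ∫(-6*z*log(z)) dz by parts with u = log(z), dv = (-6*z) dz, so v = -3*z**2 [assuming z > 0]: now -3*z**2*log(z) + ∫(3*z) dz.
Step 2. Evaluate the standard form: now -3*z**2*log(z) + 3*z**2/2.
Answer: -3*z**2*log(z) + 3*z**2/2.


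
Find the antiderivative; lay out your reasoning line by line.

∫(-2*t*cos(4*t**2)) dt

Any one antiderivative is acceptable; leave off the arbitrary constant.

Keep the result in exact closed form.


Step 1. Substitute u = t**2, turning ∫(-2*t*cos(4*t**2)) dt into ∫(-cos(4*u)) du: now ∫(-cos(4*u)) du.
Step 2. Evaluate the standard form: now -sin(4*u)/4.
Step 3. Substitute back u = t**2: now -sin(4*t**2)/4.
Answer: -sin(4*t**2)/4.


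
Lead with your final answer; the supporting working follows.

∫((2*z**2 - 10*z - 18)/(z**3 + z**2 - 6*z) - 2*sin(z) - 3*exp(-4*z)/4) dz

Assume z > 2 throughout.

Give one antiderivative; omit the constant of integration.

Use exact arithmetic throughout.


The answer is 3*log(z) - 3*log(z - 2) + 2*log(z + 3) + 2*cos(z) + 3*exp(-4*z)/16.
Step 1. Rewrite: now ∫((2*z**2 - 10*z - 18)/(z**3 + z**2 - 6*z)) dz + ∫(-3*exp(-4*z)/4) dz + ∫(-2*sin(z)) dz.
Step 2. Evaluate the standard form: now 2*cos(z) + ∫((2*z**2 - 10*z - 18)/(z**3 + z**2 - 6*z)) dz + ∫(-3*exp(-4*z)/4) dz.
Step 3. Decompose ∫((2*z**2 - 10*z - 18)/(z**3 + z**2 - 6*z)) dz by partial fractions, (2*z**2 - 10*z - 18)/(z**3 + z**2 - 6*z) = 2/(z + 3) - 3/(z - 2) + 3/z: now 2*cos(z) + ∫(3/z) dz + ∫(-3/(z - 2)) dz + ∫(2/(z + 3)) dz + ∫(-3*exp(-4*z)/4) dz.
Step 4. Evaluate the standard form [assuming z > -3]: now 2*log(z + 3) + 2*cos(z) + ∫(3/z) dz + ∫(-3/(z - 2)) dz + ∫(-3*exp(-4*z)/4) dz.
Step 5. Evaluate the standard form [assuming z > 0]: now 3*log(z) + 2*log(z + 3) + 2*cos(z) + ∫(-3/(z - 2)) dz + ∫(-3*exp(-4*z)/4) dz.
Step 6. Evaluate the standard form [assuming z > 2]: now 3*log(z) - 3*log(z - 2) + 2*log(z + 3) + 2*cos(z) + ∫(-3*exp(-4*z)/4) dz.
Step 7. Evaluate the standard form: now 3*log(z) - 3*log(z - 2) + 2*log(z + 3) + 2*cos(z) + 3*exp(-4*z)/16.
Answer: 3*log(z) - 3*log(z - 2) + 2*log(z + 3) + 2*cos(z) + 3*exp(-4*z)/16.


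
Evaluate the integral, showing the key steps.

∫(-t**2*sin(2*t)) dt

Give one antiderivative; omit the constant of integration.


Step 1. Integrate ∫(-t**2*sin(2*t)) dt by parts with u = t**2, dv = (-sin(2*t)) dt, so v = cos(2*t)/2: now t**2*cos(2*t)/2 + ∫(-t*cos(2*t)) dt.
Step 2. Integrate ∫(-t*cos(2*t)) dt by parts with u = t, dv = (-cos(2*t)) dt, so v = -sin(2*t)/2: now t**2*cos(2*t)/2 - t*sin(2*t)/2 + ∫(sin(2*t)/2) dt.
Step 3. Evaluate the standard form: now t**2*cos(2*t)/2 - t*sin(2*t)/2 - cos(2*t)/4.
Answer: t**2*cos(2*t)/2 - t*sin(2*t)/2 - cos(2*t)/4.


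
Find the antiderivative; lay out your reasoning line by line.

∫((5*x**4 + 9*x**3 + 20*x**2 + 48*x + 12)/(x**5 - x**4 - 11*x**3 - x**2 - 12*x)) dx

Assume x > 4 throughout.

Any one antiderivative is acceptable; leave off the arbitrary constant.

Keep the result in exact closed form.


Step 1. Decompose ∫((5*x**4 + 9*x**3 + 20*x**2 + 48*x + 12)/(x**5 - x**4 - 11*x**3 - x**2 - 12*x)) dx by partial fractions, (5*x**4 + 9*x**3 + 20*x**2 + 48*x + 12)/(x**5 - x**4 - 11*x**3 - x**2 - 12*x) = -3/(x**2 + 1) + 1/(x + 3) + 5/(x - 4) - 1/x: now ∫(-1/x) dx + ∫(5/(x - 4)) dx + ∫(1/(x + 3)) dx + ∫(-3/(x**2 + 1)) dx.
Step 2. Evaluate the standard form [assuming x > 4]: now 5*log(x - 4) + ∫(-1/x) dx + ∫(1/(x + 3)) dx + ∫(-3/(x**2 + 1)) dx.
Step 3. Evaluate the standard form [assuming x > 0]: now -log(x) + 5*log(x - 4) + ∫(1/(x + 3)) dx + ∫(-3/(x**2 + 1)) dx.
Step 4. Evaluate the standard form [assuming x > -3]: now -log(x) + 5*log(x - 4) + log(x + 3) + ∫(-3/(x**2 + 1)) dx.
Step 5. Evaluate the standard form: now -log(x) + 5*log(x - 4) + log(x + 3) - 3*atan(x).
Answer: -log(x) + 5*log(x - 4) + log(x + 3) - 3*atan(x).


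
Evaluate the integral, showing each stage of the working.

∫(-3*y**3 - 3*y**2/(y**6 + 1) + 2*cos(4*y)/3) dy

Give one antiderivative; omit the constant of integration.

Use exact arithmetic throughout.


Step 1. Rewrite: now ∫(-3*y**3) dy + ∫(-3*y**2/(y**6 + 1)) dy + ∫(2*cos(4*y)/3) dy.
Step 2. Evaluate the standard form: now sin(4*y)/6 + ∫(-3*y**3) dy + ∫(-3*y**2/(y**6 + 1)) dy.
Step 3. Evaluate the standard form: now -3*y**4/4 + sin(4*y)/6 + ∫(-3*y**2/(y**6 + 1)) dy.
Step 4. Substitute u = y**3, turning ∫(-3*y**2/(y**6 + 1)) dy into ∫(-1/(u**2 + 1)) du: now -3*y**4/4 + sin(4*y)/6 + ∫(-1/(u**2 + 1)) du.
Step 5. Evaluate the standard form: now -3*y**4/4 + sin(4*y)/6 - atan(u).
Step 6. Substitute back u = y**3: now -3*y**4/4 + sin(4*y)/6 - atan(y**3).
Answer: -3*y**4/4 + sin(4*y)/6 - atan(y**3).


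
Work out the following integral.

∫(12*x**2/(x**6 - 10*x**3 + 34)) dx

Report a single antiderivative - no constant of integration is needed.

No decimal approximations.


Answer: 4*atan(x**3/3 - 5/3)/3.


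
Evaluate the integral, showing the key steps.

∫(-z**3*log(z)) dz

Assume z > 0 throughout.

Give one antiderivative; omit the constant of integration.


Step 1. Integrate ∫(-z**3*log(z)) dz by parts with u = log(z), dv = (-z**3) dz, so v = -z**4/4 [assuming z > 0]: now -z**4*log(z)/4 + ∫(z**3/4) dz.
Step 2. Evaluate the standard form: now -z**4*log(z)/4 + z**4/16.
Answer: -z**4*log(z)/4 + z**4/16.


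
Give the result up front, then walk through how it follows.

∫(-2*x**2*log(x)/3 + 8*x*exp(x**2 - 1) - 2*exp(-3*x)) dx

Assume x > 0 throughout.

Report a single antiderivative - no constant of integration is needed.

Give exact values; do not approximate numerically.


The answer is -2*x**3*log(x)/9 + 2*x**3/27 + 4*exp(x**2 - 1) + 2*exp(-3*x)/3.
Step 1. Rewrite: now ∫(8*x*exp(x**2 - 1)) dx + ∫(-2*x**2*log(x)/3) dx + ∫(-2*exp(-3*x)) dx.
Step 2. Evaluate the standard form: now ∫(8*x*exp(x**2 - 1)) dx + ∫(-2*x**2*log(x)/3) dx + 2*exp(-3*x)/3.
Step 3. Integrate ∫(-2*x**2*log(x)/3) dx by parts with u = log(x), dv = (-2*x**2/3) dx, so v = -2*x**3/9 [assuming x > 0]: now -2*x**3*log(x)/9 + ∫(2*x**2/9) dx + ∫(8*x*exp(x**2 - 1)) dx + 2*exp(-3*x)/3.
Step 4. Evaluate the standard form: now -2*x**3*log(x)/9 + 2*x**3/27 + ∫(8*x*exp(x**2 - 1)) dx + 2*exp(-3*x)/3.
Step 5. Substitute u = x**2 - 1, turning ∫(8*x*exp(x**2 - 1)) dx into ∫(4*exp(u)) du: now -2*x**3*log(x)/9 + 2*x**3/27 + ∫(4*exp(u)) du + 2*exp(-3*x)/3.
Step 6. Evaluate the standard form: now -2*x**3*log(x)/9 + 2*x**3/27 + 4*exp(u) + 2*exp(-3*x)/3.
Step 7. Substitute back u = x**2 - 1: now -2*x**3*log(x)/9 + 2*x**3/27 + 4*exp(x**2 - 1) + 2*exp(-3*x)/3.
Answer: -2*x**3*log(x)/9 + 2*x**3/27 + 4*exp(x**2 - 1) + 2*exp(-3*x)/3.


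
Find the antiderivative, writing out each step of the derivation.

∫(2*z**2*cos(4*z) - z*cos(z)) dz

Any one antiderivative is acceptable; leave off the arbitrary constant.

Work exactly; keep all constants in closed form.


Step 1. Rewrite: now ∫(-z*cos(z)) dz + ∫(2*z**2*cos(4*z)) dz.
Step 2. Integrate ∫(-z*cos(z)) dz by parts with u = z, dv = (-cos(z)) dz, so v = -sin(z): now -z*sin(z) + ∫(2*z**2*cos(4*z)) dz + ∫(sin(z)) dz.
Step 3. Evaluate the standard form: now -z*sin(z) - cos(z) + ∫(2*z**2*cos(4*z)) dz.
Step 4. Integrate ∫(2*z**2*cos(4*z)) dz by parts with u = z**2, dv = (2*cos(4*z)) dz, so v = sin(4*z)/2: now z**2*sin(4*z)/2 - z*sin(z) - cos(z) + ∫(-z*sin(4*z)) dz.
Step 5. Integrate ∫(-z*sin(4*z)) dz by parts with u = z, dv = (-sin(4*z)) dz, so v = cos(4*z)/4: now z**2*sin(4*z)/2 - z*sin(z) + z*cos(4*z)/4 - cos(z) + ∫(-cos(4*z)/4) dz.
Step 6. Evaluate the standard form: now z**2*sin(4*z)/2 - z*sin(z) + z*cos(4*z)/4 - sin(4*z)/16 - cos(z).
Answer: z**2*sin(4*z)/2 - z*sin(z) + z*cos(4*z)/4 - sin(4*z)/16 - cos(z).


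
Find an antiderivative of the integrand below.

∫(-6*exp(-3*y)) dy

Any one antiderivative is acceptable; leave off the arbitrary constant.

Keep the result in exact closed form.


Answer: 2*exp(-3*y).


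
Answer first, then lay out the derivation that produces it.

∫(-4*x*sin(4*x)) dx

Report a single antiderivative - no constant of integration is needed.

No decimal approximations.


The answer is x*cos(4*x) - sin(4*x)/4.
Step 1. Integrate ∫(-4*x*sin(4*x)) dx by parts with u = x, dv = (-4*sin(4*x)) dx, so v = cos(4*x): now x*cos(4*x) + ∫(-cos(4*x)) dx.
Step 2. Evaluate the standard form: now x*cos(4*x) - sin(4*x)/4.
Answer: x*cos(4*x) - sin(4*x)/4.


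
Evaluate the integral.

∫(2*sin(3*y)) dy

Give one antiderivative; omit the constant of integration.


Answer: -2*cos(3*y)/3.


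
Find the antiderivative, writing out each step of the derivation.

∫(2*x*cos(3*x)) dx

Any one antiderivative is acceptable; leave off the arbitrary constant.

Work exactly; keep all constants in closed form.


Step 1. Integrate ∫(2*x*cos(3*x)) dx by parts with u = x, dv = (2*cos(3*x)) dx, so v = 2*sin(3*x)/3: now 2*x*sin(3*x)/3 + ∫(-2*sin(3*x)/3) dx.
Step 2. Evaluate the standard form: now 2*x*sin(3*x)/3 + 2*cos(3*x)/9.
Answer: 2*x*sin(3*x)/3 + 2*cos(3*x)/9.


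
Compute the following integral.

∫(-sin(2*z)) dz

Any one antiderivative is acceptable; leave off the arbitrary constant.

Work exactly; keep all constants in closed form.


Answer: cos(2*z)/2.


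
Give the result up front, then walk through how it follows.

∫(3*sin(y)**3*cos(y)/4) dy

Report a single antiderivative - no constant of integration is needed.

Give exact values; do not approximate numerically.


The answer is 3*sin(y)**4/16.
Step 1. Substitute u = sin(y), turning ∫(3*sin(y)**3*cos(y)/4) dy into ∫(3*u**3/4) du: now ∫(3*u**3/4) du.
Step 2. Evaluate the standard form: now 3*u**4/16.
Step 3. Substitute back u = sin(y): now 3*sin(y)**4/16.
Answer: 3*sin(y)**4/16.


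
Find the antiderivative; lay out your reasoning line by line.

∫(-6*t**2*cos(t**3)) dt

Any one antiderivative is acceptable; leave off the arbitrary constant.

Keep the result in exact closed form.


Step 1. Substitute u = t**3, turning ∫(-6*t**2*cos(t**3)) dt into ∫(-2*cos(u)) du: now ∫(-2*cos(u)) du.
Step 2. Evaluate the standard form: now -2*sin(u).
Step 3. Substitute back u = t**3: now -2*sin(t**3).
Answer: -2*sin(t**3).


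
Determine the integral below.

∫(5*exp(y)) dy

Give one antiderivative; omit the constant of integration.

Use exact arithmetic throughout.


Answer: 5*exp(y).


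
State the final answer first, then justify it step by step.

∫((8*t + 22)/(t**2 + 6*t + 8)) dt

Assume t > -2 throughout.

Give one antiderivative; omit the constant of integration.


The answer is 3*log(t + 2) + 5*log(t + 4).
Step 1. Decompose ∫((8*t + 22)/(t**2 + 6*t + 8)) dt by partial fractions, (8*t + 22)/(t**2 + 6*t + 8) = 5/(t + 4) + 3/(t + 2): now ∫(3/(t + 2)) dt + ∫(5/(t + 4)) dt.
Step 2. Evaluate the standard form [assuming t > -2]: now 3*log(t + 2) + ∫(5/(t + 4)) dt.
Step 3. Evaluate the standard form [assuming t > -4]: now 3*log(t + 2) + 5*log(t + 4).
Answer: 3*log(t + 2) + 5*log(t + 4).


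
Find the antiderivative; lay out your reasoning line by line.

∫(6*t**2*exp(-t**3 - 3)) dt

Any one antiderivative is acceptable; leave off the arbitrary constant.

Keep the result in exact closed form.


Step 1. Substitute u = t**3 + 3, turning ∫(6*t**2*exp(-t**3 - 3)) dt into ∫(2*exp(-u)) du: now ∫(2*exp(-u)) du.
Step 2. Evaluate the standard form: now -2*exp(-u).
Step 3. Substitute back u = t**3 + 3: now -2*exp(-t**3 - 3).
Answer: -2*exp(-t**3 - 3).


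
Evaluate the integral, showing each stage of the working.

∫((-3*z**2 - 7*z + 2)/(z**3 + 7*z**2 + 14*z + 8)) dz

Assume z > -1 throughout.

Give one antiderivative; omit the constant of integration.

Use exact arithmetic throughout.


Step 1. Decompose ∫((-3*z**2 - 7*z + 2)/(z**3 + 7*z**2 + 14*z + 8)) dz by partial fractions, (-3*z**2 - 7*z + 2)/(z**3 + 7*z**2 + 14*z + 8) = -3/(z + 4) - 2/(z + 2) + 2/(z + 1): now ∫(2/(z + 1)) dz + ∫(-2/(z + 2)) dz + ∫(-3/(z + 4)) dz.
Step 2. Evaluate the standard form [assuming z > -1]: now 2*log(z + 1) + ∫(-2/(z + 2)) dz + ∫(-3/(z + 4)) dz.
Step 3. Evaluate the standard form [assuming z > -4]: now 2*log(z + 1) - 3*log(z + 4) + ∫(-2/(z + 2)) dz.
Step 4. Evaluate the standard form [assuming z > -2]: now 2*log(z + 1) - 2*log(z + 2) - 3*log(z + 4).
Answer: 2*log(z + 1) - 2*log(z + 2) - 3*log(z + 4).


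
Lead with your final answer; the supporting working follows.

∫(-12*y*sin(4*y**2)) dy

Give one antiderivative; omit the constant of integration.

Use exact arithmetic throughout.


The answer is 3*cos(4*y**2)/2.
Step 1. Substitute u = y**2, turning ∫(-12*y*sin(4*y**2)) dy into ∫(-6*sin(4*u)) du: now ∫(-6*sin(4*u)) du.
Step 2. Evaluate the standard form: now 3*cos(4*u)/2.
Step 3. Substitute back u = y**2: now 3*cos(4*y**2)/2.
Answer: 3*cos(4*y**2)/2.


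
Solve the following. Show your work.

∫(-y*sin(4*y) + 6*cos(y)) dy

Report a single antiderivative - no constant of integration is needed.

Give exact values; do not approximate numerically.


Step 1. Rewrite: now ∫(-y*sin(4*y)) dy + ∫(6*cos(y)) dy.
Step 2. Integrate ∫(-y*sin(4*y)) dy by parts with u = y, dv = (-sin(4*y)) dy, so v = cos(4*y)/4: now y*cos(4*y)/4 + ∫(6*cos(y)) dy + ∫(-cos(4*y)/4) dy.
Step 3. Evaluate the standard form: now y*cos(4*y)/4 - sin(4*y)/16 + ∫(6*cos(y)) dy.
Step 4. Evaluate the standard form: now y*cos(4*y)/4 + 6*sin(y) - sin(4*y)/16.
Answer: y*cos(4*y)/4 + 6*sin(y) - sin(4*y)/16.


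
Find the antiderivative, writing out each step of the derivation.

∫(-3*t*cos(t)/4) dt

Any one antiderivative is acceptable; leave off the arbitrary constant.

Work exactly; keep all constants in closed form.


Step 1. Integrate ∫(-3*t*cos(t)/4) dt by parts with u = t, dv = (-3*cos(t)/4) dt, so v = -3*sin(t)/4: now -3*t*sin(t)/4 + ∫(3*sin(t)/4) dt.
Step 2. Evaluate the standard form: now -3*t*sin(t)/4 - 3*cos(t)/4.
Answer: -3*t*sin(t)/4 - 3*cos(t)/4.


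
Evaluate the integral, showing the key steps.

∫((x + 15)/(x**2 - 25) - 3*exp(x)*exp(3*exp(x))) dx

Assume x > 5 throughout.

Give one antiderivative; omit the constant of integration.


Step 1. Rewrite: now ∫((x + 15)/(x**2 - 25)) dx + ∫(-3*exp(x)*exp(3*exp(x))) dx.
Step 2. Substitute u = exp(x), turning ∫(-3*exp(x)*exp(3*exp(x))) dx into ∫(-3*exp(3*u)) du: now ∫((x + 15)/(x**2 - 25)) dx + ∫(-3*exp(3*u)) du.
Step 3. Evaluate the standard form: now -exp(3*u) + ∫((x + 15)/(x**2 - 25)) dx.
Step 4. Substitute back u = exp(x): now -exp(3*exp(x)) + ∫((x + 15)/(x**2 - 25)) dx.
Step 5. Decompose ∫((x + 15)/(x**2 - 25)) dx by partial fractions, (x + 15)/(x**2 - 25) = -1/(x + 5) + 2/(x - 5): now -exp(3*exp(x)) + ∫(2/(x - 5)) dx + ∫(-1/(x + 5)) dx.
Step 6. Evaluate the standard form [assuming x > 5]: now -exp(3*exp(x)) + 2*log(x - 5) + ∫(-1/(x + 5)) dx.
Step 7. Evaluate the standard form [assuming x > -5]: now -exp(3*exp(x)) + 2*log(x - 5) - log(x + 5).
Answer: -exp(3*exp(x)) + 2*log(x - 5) - log(x + 5).


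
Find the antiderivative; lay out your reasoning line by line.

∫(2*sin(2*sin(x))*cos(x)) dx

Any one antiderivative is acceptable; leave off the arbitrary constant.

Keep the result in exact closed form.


Step 1. Substitute u = sin(x), turning ∫(2*sin(2*sin(x))*cos(x)) dx into ∫(2*sin(2*u)) du: now ∫(2*sin(2*u)) du.
Step 2. Evaluate the standard form: now -cos(2*u).
Step 3. Substitute back u = sin(x): now -cos(2*sin(x)).
Answer: -cos(2*sin(x)).


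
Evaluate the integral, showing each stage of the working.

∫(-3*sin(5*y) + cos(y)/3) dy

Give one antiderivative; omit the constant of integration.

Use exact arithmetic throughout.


Step 1. Rewrite: now ∫(-3*sin(5*y)) dy + ∫(cos(y)/3) dy.
Step 2. Evaluate the standard form: now 3*cos(5*y)/5 + ∫(cos(y)/3) dy.
Step 3. Evaluate the standard form: now sin(y)/3 + 3*cos(5*y)/5.
Answer: sin(y)/3 + 3*cos(5*y)/5.


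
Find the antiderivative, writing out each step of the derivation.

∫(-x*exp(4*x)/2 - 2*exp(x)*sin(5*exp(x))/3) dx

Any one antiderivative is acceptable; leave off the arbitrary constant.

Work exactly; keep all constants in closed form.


Step 1. Rewrite: now ∫(-x*exp(4*x)/2) dx + ∫(-2*exp(x)*sin(5*exp(x))/3) dx.
Step 2. Substitute u = exp(x), turning ∫(-2*exp(x)*sin(5*exp(x))/3) dx into ∫(-2*sin(5*u)/3) du: now ∫(-x*exp(4*x)/2) dx + ∫(-2*sin(5*u)/3) du.
Step 3. Evaluate the standard form: now 2*cos(5*u)/15 + ∫(-x*exp(4*x)/2) dx.
Step 4. Substitute back u = exp(x): now 2*cos(5*exp(x))/15 + ∫(-x*exp(4*x)/2) dx.
Step 5. Integrate ∫(-x*exp(4*x)/2) dx by parts with u = x, dv = (-exp(4*x)/2) dx, so v = -exp(4*x)/8: now -x*exp(4*x)/8 + 2*cos(5*exp(x))/15 + ∫(exp(4*x)/8) dx.
Step 6. Evaluate the standard form: now -x*exp(4*x)/8 + exp(4*x)/32 + 2*cos(5*exp(x))/15.
Answer: -x*exp(4*x)/8 + exp(4*x)/32 + 2*cos(5*exp(x))/15.


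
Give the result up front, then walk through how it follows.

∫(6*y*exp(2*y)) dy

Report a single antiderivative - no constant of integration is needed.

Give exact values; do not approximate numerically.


The answer is 3*y*exp(2*y) - 3*exp(2*y)/2.
Step 1. Integrate ∫(6*y*exp(2*y)) dy by parts with u = y, dv = (6*exp(2*y)) dy, so v = 3*exp(2*y): now 3*y*exp(2*y) + ∫(-3*exp(2*y)) dy.
Step 2. Evaluate the standard form: now 3*y*exp(2*y) - 3*exp(2*y)/2.
Answer: 3*y*exp(2*y) - 3*exp(2*y)/2.


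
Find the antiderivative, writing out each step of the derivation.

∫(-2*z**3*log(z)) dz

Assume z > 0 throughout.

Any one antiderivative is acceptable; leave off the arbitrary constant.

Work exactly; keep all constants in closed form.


Step 1. Integrate ∫(-2*z**3*log(z)) dz by parts with u = log(z), dv = (-2*z**3) dz, so v = -z**4/2 [assuming z > 0]: now -z**4*log(z)/2 + ∫(z**3/2) dz.
Step 2. Evaluate the standard form: now -z**4*log(z)/2 + z**4/8.
Answer: -z**4*log(z)/2 + z**4/8.


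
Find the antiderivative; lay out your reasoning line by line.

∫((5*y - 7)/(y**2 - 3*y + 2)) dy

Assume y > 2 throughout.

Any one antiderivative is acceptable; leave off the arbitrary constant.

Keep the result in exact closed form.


Step 1. Decompose ∫((5*y - 7)/(y**2 - 3*y + 2)) dy by partial fractions, (5*y - 7)/(y**2 - 3*y + 2) = 2/(y - 1) + 3/(y - 2): now ∫(3/(y - 2)) dy + ∫(2/(y - 1)) dy.
Step 2. Evaluate the standard form [assuming y > 1]: now 2*log(y - 1) + ∫(3/(y - 2)) dy.
Step 3. Evaluate the standard form [assuming y > 2]: now 3*log(y - 2) + 2*log(y - 1).
Answer: 3*log(y - 2) + 2*log(y - 1).


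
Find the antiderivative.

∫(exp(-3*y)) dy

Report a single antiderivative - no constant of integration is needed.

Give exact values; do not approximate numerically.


Answer: -exp(-3*y)/3.


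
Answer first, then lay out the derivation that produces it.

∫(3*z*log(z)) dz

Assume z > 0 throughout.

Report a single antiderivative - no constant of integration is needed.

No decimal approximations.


The answer is 3*z**2*log(z)/2 - 3*z**2/4.
Step 1. Integrate ∫(3*z*log(z)) dz by parts with u = log(z), dv = (3*z) dz, so v = 3*z**2/2 [assuming z > 0]: now 3*z**2*log(z)/2 + ∫(-3*z/2) dz.
Step 2. Evaluate the standard form: now 3*z**2*log(z)/2 - 3*z**2/4.
Answer: 3*z**2*log(z)/2 - 3*z**2/4.


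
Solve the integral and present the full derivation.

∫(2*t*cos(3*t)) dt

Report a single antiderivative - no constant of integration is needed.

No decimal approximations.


Step 1. Integrate ∫(2*t*cos(3*t)) dt by parts with u = t, dv = (2*cos(3*t)) dt, so v = 2*sin(3*t)/3: now 2*t*sin(3*t)/3 + ∫(-2*sin(3*t)/3) dt.
Step 2. Evaluate the standard form: now 2*t*sin(3*t)/3 + 2*cos(3*t)/9.
Answer: 2*t*sin(3*t)/3 + 2*cos(3*t)/9.


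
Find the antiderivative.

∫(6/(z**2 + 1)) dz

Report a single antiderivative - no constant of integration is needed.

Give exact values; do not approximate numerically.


Answer: 6*atan(z).


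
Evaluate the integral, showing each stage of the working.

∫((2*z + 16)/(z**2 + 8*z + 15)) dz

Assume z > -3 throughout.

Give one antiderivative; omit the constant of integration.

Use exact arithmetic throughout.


Step 1. Decompose ∫((2*z + 16)/(z**2 + 8*z + 15)) dz by partial fractions, (2*z + 16)/(z**2 + 8*z + 15) = -3/(z + 5) + 5/(z + 3): now ∫(5/(z + 3)) dz + ∫(-3/(z + 5)) dz.
Step 2. Evaluate the standard form [assuming z > -5]: now -3*log(z + 5) + ∫(5/(z + 3)) dz.
Step 3. Evaluate the standard form [assuming z > -3]: now 5*log(z + 3) - 3*log(z + 5).
Answer: 5*log(z + 3) - 3*log(z + 5).
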